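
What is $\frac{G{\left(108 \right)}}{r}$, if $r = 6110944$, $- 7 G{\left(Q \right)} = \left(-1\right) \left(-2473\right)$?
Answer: $- \frac{2473}{42776608} \approx -5.7812 \cdot 10^{-5}$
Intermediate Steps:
$G{\left(Q \right)} = - \frac{2473}{7}$ ($G{\left(Q \right)} = - \frac{\left(-1\right) \left(-2473\right)}{7} = \left(- \frac{1}{7}\right) 2473 = - \frac{2473}{7}$)
$\frac{G{\left(108 \right)}}{r} = - \frac{2473}{7 \cdot 6110944} = \left(- \frac{2473}{7}\right) \frac{1}{6110944} = - \frac{2473}{42776608}$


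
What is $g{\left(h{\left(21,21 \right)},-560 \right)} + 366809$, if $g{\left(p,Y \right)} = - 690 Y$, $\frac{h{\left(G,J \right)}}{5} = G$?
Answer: $753209$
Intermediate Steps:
$h{\left(G,J \right)} = 5 G$
$g{\left(h{\left(21,21 \right)},-560 \right)} + 366809 = \left(-690\right) \left(-560\right) + 366809 = 386400 + 366809 = 753209$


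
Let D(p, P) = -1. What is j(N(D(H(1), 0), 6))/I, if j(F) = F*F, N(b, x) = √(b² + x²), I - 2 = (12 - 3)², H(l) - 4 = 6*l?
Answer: 37/83 ≈ 0.44578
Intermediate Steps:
H(l) = 4 + 6*l
I = 83 (I = 2 + (12 - 3)² = 2 + 9² = 2 + 81 = 83)
j(F) = F²
j(N(D(H(1), 0), 6))/I = (√((-1)² + 6²))²/83 = (√(1 + 36))²*(1/83) = (√37)²*(1/83) = 37*(1/83) = 37/83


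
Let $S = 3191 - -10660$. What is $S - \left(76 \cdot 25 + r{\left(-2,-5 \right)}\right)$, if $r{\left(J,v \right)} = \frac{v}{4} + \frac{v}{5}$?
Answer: $\frac{47813}{4} \approx 11953.0$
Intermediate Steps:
$r{\left(J,v \right)} = \frac{9 v}{20}$ ($r{\left(J,v \right)} = v \frac{1}{4} + v \frac{1}{5} = \frac{v}{4} + \frac{v}{5} = \frac{9 v}{20}$)
$S = 13851$ ($S = 3191 + 10660 = 13851$)
$S - \left(76 \cdot 25 + r{\left(-2,-5 \right)}\right) = 13851 - \left(76 \cdot 25 + \frac{9}{20} \left(-5\right)\right) = 13851 - \left(1900 - \frac{9}{4}\right) = 13851 - \frac{7591}{4} = \frac{47813}{4}$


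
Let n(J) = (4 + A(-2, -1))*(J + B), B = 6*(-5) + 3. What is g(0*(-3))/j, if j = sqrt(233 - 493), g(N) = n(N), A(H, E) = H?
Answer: 27*I*sqrt(65)/65 ≈ 3.3489*I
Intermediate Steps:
B = -27 (B = -30 + 3 = -27)
n(J) = -54 + 2*J (n(J) = (4 - 2)*(J - 27) = 2*(-27 + J) = -54 + 2*J)
g(N) = -54 + 2*N
j = 2*I*sqrt(65) (j = sqrt(-260) = 2*I*sqrt(65) ≈ 16.125*I)
g(0*(-3))/j = (-54 + 2*(0*(-3)))/((2*I*sqrt(65))) = (-54 + 2*0)*(-I*sqrt(65)/130) = (-54 + 0)*(-I*sqrt(65)/130) = -(-27)*I*sqrt(65)/65 = 27*I*sqrt(65)/65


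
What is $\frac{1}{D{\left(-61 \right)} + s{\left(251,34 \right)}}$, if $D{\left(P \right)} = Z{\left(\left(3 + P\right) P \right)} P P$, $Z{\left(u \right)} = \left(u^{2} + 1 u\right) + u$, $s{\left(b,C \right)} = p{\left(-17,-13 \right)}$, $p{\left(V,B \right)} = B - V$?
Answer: $\frac{1}{46603738924} \approx 2.1458 \cdot 10^{-11}$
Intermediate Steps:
$s{\left(b,C \right)} = 4$ ($s{\left(b,C \right)} = -13 - -17 = -13 + 17 = 4$)
$Z{\left(u \right)} = u^{2} + 2 u$ ($Z{\left(u \right)} = \left(u^{2} + u\right) + u = \left(u + u^{2}\right) + u = u^{2} + 2 u$)
$D{\left(P \right)} = P^{3} \left(2 + P \left(3 + P\right)\right) \left(3 + P\right)$ ($D{\left(P \right)} = \left(3 + P\right) P \left(2 + \left(3 + P\right) P\right) P P = P \left(3 + P\right) \left(2 + P \left(3 + P\right)\right) P P = P \left(2 + P \left(3 + P\right)\right) \left(3 + P\right) P P = P^{2} \left(2 + P \left(3 + P\right)\right) \left(3 + P\right) P = P^{3} \left(2 + P \left(3 + P\right)\right) \left(3 + P\right)$)
$\frac{1}{D{\left(-61 \right)} + s{\left(251,34 \right)}} = \frac{1}{\left(-61\right)^{3} \left(2 - 61 \left(3 - 61\right)\right) \left(3 - 61\right) + 4} = \frac{1}{\left(-226981\right) \left(2 - -3538\right) \left(-58\right) + 4} = \frac{1}{\left(-226981\right) \left(2 + 3538\right) \left(-58\right) + 4} = \frac{1}{\left(-226981\right) 3540 \left(-58\right) + 4} = \frac{1}{46603738920 + 4} = \frac{1}{46603738924}$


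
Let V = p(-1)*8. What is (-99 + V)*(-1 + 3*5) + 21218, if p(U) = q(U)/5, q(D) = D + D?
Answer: 98936/5 ≈ 19787.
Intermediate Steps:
q(D) = 2*D
p(U) = 2*U/5 (p(U) = (2*U)/5 = (2*U)*(⅕) = 2*U/5)
V = -16/5 (V = ((⅖)*(-1))*8 = -⅖*8 = -16/5 ≈ -3.2000)
(-99 + V)*(-1 + 3*5) + 21218 = (-99 - 16/5)*(-1 + 3*5) + 21218 = -511*(-1 + 15)/5 + 21218 = -511/5*14 + 21218 = -7154/5 + 21218 = 98936/5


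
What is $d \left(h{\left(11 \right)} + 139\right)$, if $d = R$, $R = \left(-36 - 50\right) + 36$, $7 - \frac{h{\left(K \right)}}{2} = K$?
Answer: $-6550$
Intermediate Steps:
$h{\left(K \right)} = 14 - 2 K$
$R = -50$ ($R = -86 + 36 = -50$)
$d = -50$
$d \left(h{\left(11 \right)} + 139\right) = - 50 \left(\left(14 - 22\right) + 139\right) = - 50 \left(-8 + 139\right) = \left(-50\right) 131 = -6550$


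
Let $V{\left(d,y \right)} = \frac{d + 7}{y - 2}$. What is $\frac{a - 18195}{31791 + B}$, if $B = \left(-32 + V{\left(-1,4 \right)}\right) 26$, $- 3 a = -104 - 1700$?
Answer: $- \frac{52781}{93111} \approx -0.56686$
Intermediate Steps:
$V{\left(d,y \right)} = \frac{7 + d}{-2 + y}$
$a = \frac{1804}{3}$ ($a = - \frac{-104 - 1700}{3} = \left(- \frac{1}{3}\right) \left(-1804\right) = \frac{1804}{3} \approx 601.33$)
$B = -754$ ($B = \left(-32 + \frac{7 - 1}{-2 + 4}\right) 26 = \left(-32 + \frac{1}{2} \cdot 6\right) 26 = \left(-32 + 3\right) 26 = \left(-29\right) 26 = -754$)
$\frac{a - 18195}{31791 + B} = \frac{\frac{1804}{3} - 18195}{31791 - 754} = - \frac{52781}{3 \cdot 31037} = \left(- \frac{52781}{3}\right) \frac{1}{31037} = - \frac{52781}{93111}$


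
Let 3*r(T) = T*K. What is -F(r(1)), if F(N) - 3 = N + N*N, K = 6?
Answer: -9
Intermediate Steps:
r(T) = 2*T (r(T) = (T*6)/3 = (6*T)/3 = 2*T)
F(N) = 3 + N + N² (F(N) = 3 + (N + N*N) = 3 + (N + N²) = 3 + N + N²)
-F(r(1)) = -(3 + 2*1 + (2*1)²) = -(3 + 2 + 2²) = -(3 + 2 + 4) = -1*9 = -9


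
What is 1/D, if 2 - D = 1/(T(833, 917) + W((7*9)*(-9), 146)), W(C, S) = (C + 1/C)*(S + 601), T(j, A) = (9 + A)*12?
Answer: 25983614/51967291 ≈ 0.50000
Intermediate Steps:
T(j, A) = 108 + 12*A
W(C, S) = (601 + S)*(C + 1/C) (W(C, S) = (C + 1/C)*(601 + S) = (601 + S)*(C + 1/C))
D = 51967291/25983614 (D = 2 - 1/((108 + 12*917) + (601 + 146 + ((7*9)*(-9))**2*(601 + 146))/(((7*9)*(-9)))) = 2 - 1/((108 + 11004) + (601 + 146 + (63*(-9))**2*747)/((63*(-9)))) = 2 - 1/(11112 + (601 + 146 + (-567)**2*747)/(-567)) = 2 - 1/(11112 - (601 + 146 + 321489*747)/567) = 2 - 1/(11112 - (601 + 146 + 240152283)/567) = 2 - 1/(11112 - 1/567*240153030) = 2 - 1/(11112 - 26683670/63) = 2 - 1/(-25983614/63) = 2 - 1*(-63/25983614) = 2 + 63/25983614 = 51967291/25983614 ≈ 2.0000)
1/D = 1/(51967291/25983614) = 25983614/51967291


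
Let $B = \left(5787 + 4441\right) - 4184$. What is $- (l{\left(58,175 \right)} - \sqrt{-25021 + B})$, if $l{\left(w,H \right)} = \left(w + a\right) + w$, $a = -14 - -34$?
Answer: $-136 + i \sqrt{18977} \approx -136.0 + 137.76 i$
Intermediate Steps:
$a = 20$ ($a = -14 + 34 = 20$)
$l{\left(w,H \right)} = 20 + 2 w$ ($l{\left(w,H \right)} = \left(w + 20\right) + w = \left(20 + w\right) + w = 20 + 2 w$)
$B = 6044$ ($B = 10228 - 4184 = 6044$)
$- (l{\left(58,175 \right)} - \sqrt{-25021 + B}) = - (\left(20 + 2 \cdot 58\right) - \sqrt{-25021 + 6044}) = - (\left(20 + 116\right) - \sqrt{-18977}) = - (136 - i \sqrt{18977}) = -136 + i \sqrt{18977}$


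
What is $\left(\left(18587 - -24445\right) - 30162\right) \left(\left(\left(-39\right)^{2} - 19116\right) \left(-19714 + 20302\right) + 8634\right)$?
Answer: $-133040098620$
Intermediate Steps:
$\left(\left(18587 - -24445\right) - 30162\right) \left(\left(\left(-39\right)^{2} - 19116\right) \left(-19714 + 20302\right) + 8634\right) = \left(\left(18587 + 24445\right) - 30162\right) \left(\left(1521 - 19116\right) 588 + 8634\right) = \left(43032 - 30162\right) \left(\left(-17595\right) 588 + 8634\right) = 12870 \left(-10345860 + 8634\right) = 12870 \left(-10337226\right) = -133040098620$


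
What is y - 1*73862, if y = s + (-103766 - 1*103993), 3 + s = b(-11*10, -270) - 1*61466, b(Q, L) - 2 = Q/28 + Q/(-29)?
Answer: -139293783/406 ≈ -3.4309e+5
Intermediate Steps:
b(Q, L) = 2 + Q/812 (b(Q, L) = 2 + (Q/28 + Q/(-29)) = 2 + (Q*(1/28) + Q*(-1/29)) = 2 + (Q/28 - Q/29) = 2 + Q/812)
s = -24955657/406 (s = -3 + ((2 + (-11*10)/812) - 1*61466) = -3 + ((2 + (1/812)*(-110)) - 61466) = -3 + ((2 - 55/406) - 61466) = -3 + (757/406 - 61466) = -3 - 24954439/406 = -24955657/406 ≈ -61467.)
y = -109305811/406 (y = -24955657/406 + (-103766 - 1*103993) = -24955657/406 + (-103766 - 103993) = -24955657/406 - 207759 = -109305811/406 ≈ -2.6923e+5)
y - 1*73862 = -109305811/406 - 1*73862 = -109305811/406 - 73862 = -139293783/406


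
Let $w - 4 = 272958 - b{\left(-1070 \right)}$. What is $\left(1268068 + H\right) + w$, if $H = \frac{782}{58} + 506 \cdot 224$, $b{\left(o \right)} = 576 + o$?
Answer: $\frac{47991563}{29} \approx 1.6549 \cdot 10^{6}$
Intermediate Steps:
$w = 273456$ ($w = 4 + \left(272958 - \left(576 - 1070\right)\right) = 4 + \left(272958 - -494\right) = 4 + \left(272958 + 494\right) = 4 + 273452 = 273456$)
$H = \frac{3287367}{29}$ ($H = 782 \cdot \frac{1}{58} + 113344 = \frac{391}{29} + 113344 = \frac{3287367}{29} \approx 1.1336 \cdot 10^{5}$)
$\left(1268068 + H\right) + w = \left(1268068 + \frac{3287367}{29}\right) + 273456 = \frac{40061339}{29} + 273456 = \frac{47991563}{29}$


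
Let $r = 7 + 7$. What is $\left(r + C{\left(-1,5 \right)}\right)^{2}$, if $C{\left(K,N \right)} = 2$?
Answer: $256$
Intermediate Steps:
$r = 14$
$\left(r + C{\left(-1,5 \right)}\right)^{2} = \left(14 + 2\right)^{2} = 16^{2} = 256$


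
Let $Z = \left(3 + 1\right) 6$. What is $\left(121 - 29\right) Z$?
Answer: $2208$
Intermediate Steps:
$Z = 24$ ($Z = 4 \cdot 6 = 24$)
$\left(121 - 29\right) Z = \left(121 - 29\right) 24 = 92 \cdot 24 = 2208$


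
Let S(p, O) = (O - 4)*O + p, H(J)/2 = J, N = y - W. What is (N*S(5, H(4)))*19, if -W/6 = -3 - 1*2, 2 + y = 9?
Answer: -16169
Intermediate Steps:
y = 7 (y = -2 + 9 = 7)
W = 30 (W = -6*(-3 - 1*2) = -6*(-3 - 2) = -6*(-5) = 30)
N = -23 (N = 7 - 1*30 = 7 - 30 = -23)
H(J) = 2*J
S(p, O) = p + O*(-4 + O) (S(p, O) = (-4 + O)*O + p = O*(-4 + O) + p = p + O*(-4 + O))
(N*S(5, H(4)))*19 = -23*(5 + (2*4)² - 8*4)*19 = -23*(5 + 8² - 4*8)*19 = -23*(5 + 64 - 32)*19 = -23*37*19 = -851*19 = -16169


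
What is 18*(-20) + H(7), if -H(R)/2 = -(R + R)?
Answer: -332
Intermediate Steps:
H(R) = 4*R (H(R) = -(-2)*(R + R) = -(-2)*2*R = -(-4)*R = 4*R)
18*(-20) + H(7) = 18*(-20) + 4*7 = -360 + 28 = -332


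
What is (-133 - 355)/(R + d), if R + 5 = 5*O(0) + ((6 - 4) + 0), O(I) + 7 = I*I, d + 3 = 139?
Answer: -244/49 ≈ -4.9796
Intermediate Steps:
d = 136 (d = -3 + 139 = 136)
O(I) = -7 + I² (O(I) = -7 + I*I = -7 + I²)
R = -38 (R = -5 + (5*(-7 + 0²) + ((6 - 4) + 0)) = -5 + (5*(-7 + 0) + (2 + 0)) = -5 + (5*(-7) + 2) = -5 + (-35 + 2) = -5 - 33 = -38)
(-133 - 355)/(R + d) = (-133 - 355)/(-38 + 136) = -488/98 = -488*1/98 = -244/49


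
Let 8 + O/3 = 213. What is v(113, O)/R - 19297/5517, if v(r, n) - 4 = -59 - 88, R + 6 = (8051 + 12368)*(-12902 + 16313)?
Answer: -34462088698/9852683409 ≈ -3.4977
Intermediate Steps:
O = 615 (O = -24 + 3*213 = -24 + 639 = 615)
R = 69649203 (R = -6 + (8051 + 12368)*(-12902 + 16313) = -6 + 20419*3411 = -6 + 69649209 = 69649203)
v(r, n) = -143 (v(r, n) = 4 + (-59 - 88) = 4 - 147 = -143)
v(113, O)/R - 19297/5517 = -143/69649203 - 19297/5517 = -143*1/69649203 - 19297*1/5517 = -11/5357631 - 19297/5517 = -34462088698/9852683409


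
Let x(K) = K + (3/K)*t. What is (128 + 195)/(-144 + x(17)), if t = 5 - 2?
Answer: -5491/2150 ≈ -2.5540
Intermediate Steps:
t = 3
x(K) = K + 9/K (x(K) = K + (3/K)*3 = K + 9/K)
(128 + 195)/(-144 + x(17)) = (128 + 195)/(-144 + (17 + 9/17)) = 323/(-144 + (17 + 9*(1/17))) = 323/(-144 + (17 + 9/17)) = 323/(-144 + 298/17) = 323/(-2150/17) = 323*(-17/2150) = -5491/2150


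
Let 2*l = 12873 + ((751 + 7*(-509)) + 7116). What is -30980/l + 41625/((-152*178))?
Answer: -26869465/5221808 ≈ -5.1456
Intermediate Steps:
l = 17177/2 (l = (12873 + ((751 + 7*(-509)) + 7116))/2 = (12873 + ((751 - 3563) + 7116))/2 = (12873 + (-2812 + 7116))/2 = (12873 + 4304)/2 = (½)*17177 = 17177/2 ≈ 8588.5)
-30980/l + 41625/((-152*178)) = -30980/17177/2 + 41625/((-152*178)) = -30980*2/17177 + 41625/(-27056) = -61960/17177 + 41625*(-1/27056) = -61960/17177 - 41625/27056 = -26869465/5221808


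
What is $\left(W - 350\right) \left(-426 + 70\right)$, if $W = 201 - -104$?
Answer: $16020$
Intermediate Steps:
$W = 305$ ($W = 201 + 104 = 305$)
$\left(W - 350\right) \left(-426 + 70\right) = \left(305 - 350\right) \left(-426 + 70\right) = \left(-45\right) \left(-356\right) = 16020$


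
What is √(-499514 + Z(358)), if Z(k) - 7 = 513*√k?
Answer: √(-499507 + 513*√358) ≈ 699.86*I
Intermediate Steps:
Z(k) = 7 + 513*√k
√(-499514 + Z(358)) = √(-499514 + (7 + 513*√358)) = √(-499507 + 513*√358)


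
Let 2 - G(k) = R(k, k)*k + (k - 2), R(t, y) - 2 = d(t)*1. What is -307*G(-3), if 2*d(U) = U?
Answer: -5219/2 ≈ -2609.5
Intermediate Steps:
d(U) = U/2
R(t, y) = 2 + t/2 (R(t, y) = 2 + (t/2)*1 = 2 + t/2)
G(k) = 4 - k - k*(2 + k/2) (G(k) = 2 - ((2 + k/2)*k + (k - 2)) = 2 - (k*(2 + k/2) + (-2 + k)) = 2 - (-2 + k + k*(2 + k/2)) = 2 + (2 - k - k*(2 + k/2)) = 4 - k - k*(2 + k/2))
-307*G(-3) = -307*(4 - 3*(-3) - ½*(-3)²) = -307*(4 + 9 - ½*9) = -307*(4 + 9 - 9/2) = -307*17/2 = -5219/2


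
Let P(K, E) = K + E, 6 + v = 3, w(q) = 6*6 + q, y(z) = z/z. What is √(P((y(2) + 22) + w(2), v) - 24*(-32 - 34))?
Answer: √1642 ≈ 40.522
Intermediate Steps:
y(z) = 1
w(q) = 36 + q
v = -3 (v = -6 + 3 = -3)
P(K, E) = E + K
√(P((y(2) + 22) + w(2), v) - 24*(-32 - 34)) = √((-3 + ((1 + 22) + (36 + 2))) - 24*(-32 - 34)) = √((-3 + (23 + 38)) - 24*(-66)) = √((-3 + 61) + 1584) = √(58 + 1584) = √1642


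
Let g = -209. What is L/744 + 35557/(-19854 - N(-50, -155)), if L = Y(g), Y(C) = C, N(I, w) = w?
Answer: -30571499/14656056 ≈ -2.0859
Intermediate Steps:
L = -209
L/744 + 35557/(-19854 - N(-50, -155)) = -209/744 + 35557/(-19854 - 1*(-155)) = -209*1/744 + 35557/(-19854 + 155) = -209/744 + 35557/(-19699) = -209/744 + 35557*(-1/19699) = -209/744 - 35557/19699 = -30571499/14656056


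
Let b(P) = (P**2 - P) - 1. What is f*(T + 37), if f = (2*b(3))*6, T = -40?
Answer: -180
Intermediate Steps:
b(P) = -1 + P**2 - P
f = 60 (f = (2*(-1 + 3**2 - 1*3))*6 = (2*(-1 + 9 - 3))*6 = (2*5)*6 = 10*6 = 60)
f*(T + 37) = 60*(-40 + 37) = 60*(-3) = -180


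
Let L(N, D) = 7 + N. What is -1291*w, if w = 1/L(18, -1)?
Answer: -1291/25 ≈ -51.640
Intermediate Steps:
w = 1/25 (w = 1/(7 + 18) = 1/25 ≈ 0.040000)
-1291*w = -1291*1/25 = -1291/25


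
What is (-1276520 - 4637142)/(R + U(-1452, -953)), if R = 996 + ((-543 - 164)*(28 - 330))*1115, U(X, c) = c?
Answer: -5913662/238068153 ≈ -0.024840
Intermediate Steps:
R = 238069106 (R = 996 - 707*(-302)*1115 = 996 + 213514*1115 = 996 + 238068110 = 238069106)
(-1276520 - 4637142)/(R + U(-1452, -953)) = (-1276520 - 4637142)/(238069106 - 953) = -5913662/238068153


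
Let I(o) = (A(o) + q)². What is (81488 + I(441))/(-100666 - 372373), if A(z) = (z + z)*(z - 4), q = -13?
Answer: -148549428729/473039 ≈ -3.1403e+5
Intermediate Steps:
A(z) = 2*z*(-4 + z) (A(z) = (2*z)*(-4 + z) = 2*z*(-4 + z))
I(o) = (-13 + 2*o*(-4 + o))² (I(o) = (2*o*(-4 + o) - 13)² = (-13 + 2*o*(-4 + o))²)
(81488 + I(441))/(-100666 - 372373) = (81488 + (-13 + 2*441*(-4 + 441))²)/(-100666 - 372373) = (81488 + (-13 + 2*441*437)²)/(-473039) = (81488 + (-13 + 385434)²)*(-1/473039) = (81488 + 385421²)*(-1/473039) = (81488 + 148549347241)*(-1/473039) = 148549428729*(-1/473039) = -148549428729/473039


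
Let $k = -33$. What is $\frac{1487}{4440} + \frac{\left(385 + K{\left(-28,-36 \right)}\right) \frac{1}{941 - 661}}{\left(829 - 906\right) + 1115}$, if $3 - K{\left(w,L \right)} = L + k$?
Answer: $\frac{1206141}{3584560} \approx 0.33648$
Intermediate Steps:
$K{\left(w,L \right)} = 36 - L$ ($K{\left(w,L \right)} = 3 - \left(L - 33\right) = 3 - \left(-33 + L\right) = 36 - L$)
$\frac{1487}{4440} + \frac{\left(385 + K{\left(-28,-36 \right)}\right) \frac{1}{941 - 661}}{\left(829 - 906\right) + 1115} = \frac{1487}{4440} + \frac{\left(385 + \left(36 - -36\right)\right) \frac{1}{941 - 661}}{\left(829 - 906\right) + 1115} = 1487 \cdot \frac{1}{4440} + \frac{\left(385 + \left(36 + 36\right)\right) \frac{1}{280}}{-77 + 1115} = \frac{1487}{4440} + \frac{\left(385 + 72\right) \frac{1}{280}}{1038} = \frac{1487}{4440} + 457 \cdot \frac{1}{280} \cdot \frac{1}{1038} = \frac{1487}{4440} + \frac{457}{280} \cdot \frac{1}{1038} = \frac{1487}{4440} + \frac{457}{290640} = \frac{1206141}{3584560}$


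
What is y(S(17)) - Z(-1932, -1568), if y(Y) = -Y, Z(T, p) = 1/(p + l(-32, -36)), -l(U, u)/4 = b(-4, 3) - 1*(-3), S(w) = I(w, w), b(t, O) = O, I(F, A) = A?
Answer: -27063/1592 ≈ -16.999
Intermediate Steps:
S(w) = w
l(U, u) = -24 (l(U, u) = -4*(3 - 1*(-3)) = -4*(3 + 3) = -4*6 = -24)
Z(T, p) = 1/(-24 + p) (Z(T, p) = 1/(p - 24) = 1/(-24 + p))
y(S(17)) - Z(-1932, -1568) = -1*17 - 1/(-24 - 1568) = -17 - 1/(-1592) = -17 - 1*(-1/1592) = -17 + 1/1592 = -27063/1592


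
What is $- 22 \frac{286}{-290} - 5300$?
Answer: $- \frac{765354}{145} \approx -5278.3$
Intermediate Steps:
$- 22 \frac{286}{-290} - 5300 = - 22 \cdot 286 \left(- \frac{1}{290}\right) - 5300 = \left(-22\right) \left(- \frac{143}{145}\right) - 5300 = \frac{3146}{145} - 5300 = - \frac{765354}{145}$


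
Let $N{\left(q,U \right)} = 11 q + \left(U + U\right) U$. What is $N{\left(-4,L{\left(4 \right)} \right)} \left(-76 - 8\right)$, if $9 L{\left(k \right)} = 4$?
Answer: $\frac{98896}{27} \approx 3662.8$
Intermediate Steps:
$L{\left(k \right)} = \frac{4}{9}$ ($L{\left(k \right)} = \frac{1}{9} \cdot 4 = \frac{4}{9}$)
$N{\left(q,U \right)} = 2 U^{2} + 11 q$ ($N{\left(q,U \right)} = 11 q + 2 U U = 11 q + 2 U^{2} = 2 U^{2} + 11 q$)
$N{\left(-4,L{\left(4 \right)} \right)} \left(-76 - 8\right) = \left(2 \left(\frac{4}{9}\right)^{2} + 11 \left(-4\right)\right) \left(-76 - 8\right) = \left(2 \cdot \frac{16}{81} - 44\right) \left(-84\right) = \left(\frac{32}{81} - 44\right) \left(-84\right) = \left(- \frac{3532}{81}\right) \left(-84\right) = \frac{98896}{27}$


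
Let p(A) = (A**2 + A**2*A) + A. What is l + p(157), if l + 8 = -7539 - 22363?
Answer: 3864789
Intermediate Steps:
p(A) = A + A**2 + A**3 (p(A) = (A**2 + A**3) + A = A + A**2 + A**3)
l = -29910 (l = -8 + (-7539 - 22363) = -8 - 29902 = -29910)
l + p(157) = -29910 + 157*(1 + 157 + 157**2) = -29910 + 157*(1 + 157 + 24649) = -29910 + 157*24807 = -29910 + 3894699 = 3864789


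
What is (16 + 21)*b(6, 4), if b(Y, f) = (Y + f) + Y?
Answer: 592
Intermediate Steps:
b(Y, f) = f + 2*Y
(16 + 21)*b(6, 4) = (16 + 21)*(4 + 2*6) = 37*(4 + 12) = 37*16 = 592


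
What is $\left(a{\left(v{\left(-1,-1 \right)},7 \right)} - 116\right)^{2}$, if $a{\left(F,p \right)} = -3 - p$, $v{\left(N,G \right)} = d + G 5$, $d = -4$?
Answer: $15876$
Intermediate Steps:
$v{\left(N,G \right)} = -4 + 5 G$ ($v{\left(N,G \right)} = -4 + G 5 = -4 + 5 G$)
$\left(a{\left(v{\left(-1,-1 \right)},7 \right)} - 116\right)^{2} = \left(\left(-3 - 7\right) - 116\right)^{2} = \left(-10 - 116\right)^{2} = \left(-126\right)^{2} = 15876$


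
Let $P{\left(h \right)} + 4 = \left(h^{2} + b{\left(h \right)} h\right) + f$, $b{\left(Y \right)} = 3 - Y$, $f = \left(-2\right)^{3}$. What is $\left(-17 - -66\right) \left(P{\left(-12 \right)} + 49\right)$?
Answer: $49$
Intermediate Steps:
$f = -8$
$P{\left(h \right)} = -12 + h^{2} + h \left(3 - h\right)$ ($P{\left(h \right)} = -4 - \left(8 - h^{2} - \left(3 - h\right) h\right) = -4 - \left(8 - h^{2} - h \left(3 - h\right)\right) = -4 + \left(-8 + h^{2} + h \left(3 - h\right)\right) = -12 + h^{2} + h \left(3 - h\right)$)
$\left(-17 - -66\right) \left(P{\left(-12 \right)} + 49\right) = \left(-17 - -66\right) \left(\left(-12 + 3 \left(-12\right)\right) + 49\right) = \left(-17 + 66\right) \left(\left(-12 - 36\right) + 49\right) = 49 \left(-48 + 49\right) = 49 \cdot 1 = 49$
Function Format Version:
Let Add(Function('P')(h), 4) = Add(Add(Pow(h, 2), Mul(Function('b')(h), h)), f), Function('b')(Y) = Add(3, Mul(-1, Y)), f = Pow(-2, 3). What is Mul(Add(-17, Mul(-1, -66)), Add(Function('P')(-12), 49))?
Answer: 49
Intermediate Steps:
f = -8
Function('P')(h) = Add(-12, Pow(h, 2), Mul(h, Add(3, Mul(-1, h)))) (Function('P')(h) = Add(-4, Add(Add(Pow(h, 2), Mul(Add(3, Mul(-1, h)), h)), -8)) = Add(-4, Add(Add(Pow(h, 2), Mul(h, Add(3, Mul(-1, h)))), -8)) = Add(-4, Add(-8, Pow(h, 2), Mul(h, Add(3, Mul(-1, h))))) = Add(-12, Pow(h, 2), Mul(h, Add(3, Mul(-1, h)))))
Mul(Add(-17, Mul(-1, -66)), Add(Function('P')(-12), 49)) = Mul(Add(-17, Mul(-1, -66)), Add(Add(-12, Mul(3, -12)), 49)) = Mul(Add(-17, 66), Add(Add(-12, -36), 49)) = Mul(49, Add(-48, 49)) = Mul(49, 1) = 49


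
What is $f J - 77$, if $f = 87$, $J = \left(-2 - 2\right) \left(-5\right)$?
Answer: $1663$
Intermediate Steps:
$J = 20$ ($J = \left(-4\right) \left(-5\right) = 20$)
$f J - 77 = 87 \cdot 20 - 77 = 1740 - 77 = 1663$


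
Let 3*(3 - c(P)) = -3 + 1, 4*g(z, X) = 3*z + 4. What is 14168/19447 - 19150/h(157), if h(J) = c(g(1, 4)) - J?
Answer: 112374743/894562 ≈ 125.62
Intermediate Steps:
g(z, X) = 1 + 3*z/4 (g(z, X) = (3*z + 4)/4 = (4 + 3*z)/4 = 1 + 3*z/4)
c(P) = 11/3 (c(P) = 3 - (-3 + 1)/3 = 3 - ⅓*(-2) = 3 + ⅔ = 11/3)
h(J) = 11/3 - J
14168/19447 - 19150/h(157) = 14168/19447 - 19150/(11/3 - 1*157) = 14168*(1/19447) - 19150/(11/3 - 157) = 14168/19447 - 19150/(-460/3) = 14168/19447 - 19150*(-3/460) = 14168/19447 + 5745/46 = 112374743/894562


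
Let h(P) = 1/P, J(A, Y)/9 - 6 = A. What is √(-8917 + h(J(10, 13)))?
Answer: I*√1284047/12 ≈ 94.43*I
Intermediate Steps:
J(A, Y) = 54 + 9*A
√(-8917 + h(J(10, 13))) = √(-8917 + 1/(54 + 9*10)) = √(-8917 + 1/(54 + 90)) = √(-8917 + 1/144) = √(-1284047/144) = I*√1284047/12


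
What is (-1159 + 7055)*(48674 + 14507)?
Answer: 372515176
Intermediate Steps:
(-1159 + 7055)*(48674 + 14507) = 5896*63181 = 372515176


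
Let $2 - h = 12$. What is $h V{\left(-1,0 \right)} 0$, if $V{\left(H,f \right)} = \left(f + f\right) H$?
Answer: $0$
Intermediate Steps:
$h = -10$ ($h = 2 - 12 = -10$)
$V{\left(H,f \right)} = 2 H f$ ($V{\left(H,f \right)} = 2 f H = 2 H f$)
$h V{\left(-1,0 \right)} 0 = - 10 \cdot 2 \left(-1\right) 0 \cdot 0 = \left(-10\right) 0 \cdot 0 = 0 \cdot 0 = 0$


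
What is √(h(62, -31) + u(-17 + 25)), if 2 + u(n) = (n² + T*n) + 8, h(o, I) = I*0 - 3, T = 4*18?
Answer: √643 ≈ 25.357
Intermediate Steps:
T = 72
h(o, I) = -3 (h(o, I) = 0 - 3 = -3)
u(n) = 6 + n² + 72*n (u(n) = -2 + ((n² + 72*n) + 8) = -2 + (8 + n² + 72*n) = 6 + n² + 72*n)
√(h(62, -31) + u(-17 + 25)) = √(-3 + (6 + (-17 + 25)² + 72*(-17 + 25))) = √(-3 + (6 + 8² + 72*8)) = √(-3 + (6 + 64 + 576)) = √(-3 + 646) = √643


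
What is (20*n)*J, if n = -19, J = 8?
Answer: -3040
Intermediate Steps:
(20*n)*J = (20*(-19))*8 = -380*8 = -3040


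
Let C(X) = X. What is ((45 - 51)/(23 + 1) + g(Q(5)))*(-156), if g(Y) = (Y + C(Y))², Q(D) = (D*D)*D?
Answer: -9749961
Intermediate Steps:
Q(D) = D³ (Q(D) = D²*D = D³)
g(Y) = 4*Y² (g(Y) = (Y + Y)² = (2*Y)² = 4*Y²)
((45 - 51)/(23 + 1) + g(Q(5)))*(-156) = ((45 - 51)/(23 + 1) + 4*(5³)²)*(-156) = (-6/24 + 4*125²)*(-156) = (-6*1/24 + 4*15625)*(-156) = (-¼ + 62500)*(-156) = (249999/4)*(-156) = -9749961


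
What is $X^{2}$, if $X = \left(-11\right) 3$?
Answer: $1089$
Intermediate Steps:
$X = -33$
$X^{2} = \left(-33\right)^{2} = 1089$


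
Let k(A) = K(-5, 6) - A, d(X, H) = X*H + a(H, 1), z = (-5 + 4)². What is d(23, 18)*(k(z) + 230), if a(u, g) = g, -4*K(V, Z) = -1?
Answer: 380555/4 ≈ 95139.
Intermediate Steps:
K(V, Z) = ¼ (K(V, Z) = -¼*(-1) = ¼)
z = 1 (z = (-1)² = 1)
d(X, H) = 1 + H*X (d(X, H) = X*H + 1 = H*X + 1 = 1 + H*X)
k(A) = ¼ - A
d(23, 18)*(k(z) + 230) = (1 + 18*23)*((¼ - 1*1) + 230) = (1 + 414)*((¼ - 1) + 230) = 415*(-¾ + 230) = 415*(917/4) = 380555/4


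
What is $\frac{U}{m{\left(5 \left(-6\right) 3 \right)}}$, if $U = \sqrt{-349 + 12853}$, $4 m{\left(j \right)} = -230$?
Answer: $- \frac{4 \sqrt{3126}}{115} \approx -1.9447$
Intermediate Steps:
$m{\left(j \right)} = - \frac{115}{2}$ ($m{\left(j \right)} = \frac{1}{4} \left(-230\right) = - \frac{115}{2}$)
$U = 2 \sqrt{3126}$ ($U = \sqrt{12504} = 2 \sqrt{3126} \approx 111.82$)
$\frac{U}{m{\left(5 \left(-6\right) 3 \right)}} = \frac{2 \sqrt{3126}}{- \frac{115}{2}} = 2 \sqrt{3126} \left(- \frac{2}{115}\right) = - \frac{4 \sqrt{3126}}{115}$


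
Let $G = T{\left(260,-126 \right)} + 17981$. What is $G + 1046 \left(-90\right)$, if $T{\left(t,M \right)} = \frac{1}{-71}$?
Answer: $- \frac{5407290}{71} \approx -76159.0$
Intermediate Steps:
$T{\left(t,M \right)} = - \frac{1}{71}$
$G = \frac{1276650}{71}$ ($G = - \frac{1}{71} + 17981 = \frac{1276650}{71} \approx 17981.0$)
$G + 1046 \left(-90\right) = \frac{1276650}{71} + 1046 \left(-90\right) = \frac{1276650}{71} - 94140 = - \frac{5407290}{71}$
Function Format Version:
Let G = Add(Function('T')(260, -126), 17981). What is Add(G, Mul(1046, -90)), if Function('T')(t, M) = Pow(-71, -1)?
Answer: Rational(-5407290, 71) ≈ -76159.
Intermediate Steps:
Function('T')(t, M) = Rational(-1, 71)
G = Rational(1276650, 71) (G = Add(Rational(-1, 71), 17981) = Rational(1276650, 71) ≈ 17981.)
Add(G, Mul(1046, -90)) = Add(Rational(1276650, 71), Mul(1046, -90)) = Add(Rational(1276650, 71), -94140) = Rational(-5407290, 71)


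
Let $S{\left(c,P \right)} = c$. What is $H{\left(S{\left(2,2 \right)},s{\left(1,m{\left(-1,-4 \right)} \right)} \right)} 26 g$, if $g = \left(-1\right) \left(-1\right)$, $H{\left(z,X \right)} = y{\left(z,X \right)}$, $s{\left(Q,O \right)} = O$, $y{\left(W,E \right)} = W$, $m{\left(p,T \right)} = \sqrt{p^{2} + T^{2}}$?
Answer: $52$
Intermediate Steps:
$m{\left(p,T \right)} = \sqrt{T^{2} + p^{2}}$
$H{\left(z,X \right)} = z$
$g = 1$
$H{\left(S{\left(2,2 \right)},s{\left(1,m{\left(-1,-4 \right)} \right)} \right)} 26 g = 2 \cdot 26 \cdot 1 = 52 \cdot 1 = 52$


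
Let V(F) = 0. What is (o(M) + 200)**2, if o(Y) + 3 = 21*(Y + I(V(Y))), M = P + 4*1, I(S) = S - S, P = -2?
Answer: 57121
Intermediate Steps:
I(S) = 0
M = 2 (M = -2 + 4*1 = -2 + 4 = 2)
o(Y) = -3 + 21*Y (o(Y) = -3 + 21*(Y + 0) = -3 + 21*Y)
(o(M) + 200)**2 = ((-3 + 21*2) + 200)**2 = ((-3 + 42) + 200)**2 = (39 + 200)**2 = 239**2 = 57121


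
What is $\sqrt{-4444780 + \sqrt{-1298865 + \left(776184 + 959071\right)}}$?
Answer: $\sqrt{-4444780 + 17 \sqrt{1510}} \approx 2108.1 i$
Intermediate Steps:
$\sqrt{-4444780 + \sqrt{-1298865 + \left(776184 + 959071\right)}} = \sqrt{-4444780 + \sqrt{-1298865 + 1735255}} = \sqrt{-4444780 + \sqrt{436390}} = \sqrt{-4444780 + 17 \sqrt{1510}}$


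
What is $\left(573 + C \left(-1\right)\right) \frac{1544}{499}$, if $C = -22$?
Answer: $\frac{918680}{499} \approx 1841.0$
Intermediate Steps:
$\left(573 + C \left(-1\right)\right) \frac{1544}{499} = \left(573 - -22\right) \frac{1544}{499} = \left(573 + 22\right) 1544 \cdot \frac{1}{499} = 595 \cdot \frac{1544}{499} = \frac{918680}{499}$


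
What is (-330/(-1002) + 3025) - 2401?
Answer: 104263/167 ≈ 624.33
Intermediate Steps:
(-330/(-1002) + 3025) - 2401 = (-330*(-1/1002) + 3025) - 2401 = (55/167 + 3025) - 2401 = 505230/167 - 2401 = 104263/167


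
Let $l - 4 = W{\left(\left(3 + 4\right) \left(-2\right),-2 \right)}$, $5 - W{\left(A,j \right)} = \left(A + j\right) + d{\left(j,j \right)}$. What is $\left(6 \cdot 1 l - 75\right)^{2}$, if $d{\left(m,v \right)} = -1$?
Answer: $6561$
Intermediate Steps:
$W{\left(A,j \right)} = 6 - A - j$ ($W{\left(A,j \right)} = 5 - \left(\left(A + j\right) - 1\right) = 5 - \left(-1 + A + j\right) = 6 - A - j$)
$l = 26$ ($l = 4 - \left(-8 + \left(3 + 4\right) \left(-2\right)\right) = 4 + \left(6 - 7 \left(-2\right) + 2\right) = 4 + \left(6 - -14 + 2\right) = 4 + \left(6 + 14 + 2\right) = 4 + 22 = 26$)
$\left(6 \cdot 1 l - 75\right)^{2} = \left(6 \cdot 1 \cdot 26 - 75\right)^{2} = \left(6 \cdot 26 - 75\right)^{2} = \left(156 - 75\right)^{2} = 81^{2} = 6561$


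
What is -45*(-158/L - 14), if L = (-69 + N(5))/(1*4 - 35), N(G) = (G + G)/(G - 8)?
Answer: 25740/7 ≈ 3677.1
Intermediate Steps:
N(G) = 2*G/(-8 + G) (N(G) = (2*G)/(-8 + G) = 2*G/(-8 + G))
L = 7/3 (L = (-69 + 2*5/(-8 + 5))/(1*4 - 35) = (-69 + 2*5/(-3))/(4 - 35) = (-69 + 2*5*(-1/3))/(-31) = (-69 - 10/3)*(-1/31) = -217/3*(-1/31) = 7/3 ≈ 2.3333)
-45*(-158/L - 14) = -45*(-158/7/3 - 14) = -45*(-158*3/7 - 14) = -45*(-474/7 - 14) = -45*(-572/7) = 25740/7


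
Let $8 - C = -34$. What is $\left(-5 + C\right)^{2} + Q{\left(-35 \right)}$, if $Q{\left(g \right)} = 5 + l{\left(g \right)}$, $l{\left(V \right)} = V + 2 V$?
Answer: $1269$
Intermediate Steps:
$C = 42$ ($C = 8 - -34 = 8 + 34 = 42$)
$l{\left(V \right)} = 3 V$
$Q{\left(g \right)} = 5 + 3 g$
$\left(-5 + C\right)^{2} + Q{\left(-35 \right)} = \left(-5 + 42\right)^{2} + \left(5 + 3 \left(-35\right)\right) = 37^{2} + \left(5 - 105\right) = 1369 - 100 = 1269$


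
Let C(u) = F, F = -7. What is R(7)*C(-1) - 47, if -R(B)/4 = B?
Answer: 149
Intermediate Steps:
C(u) = -7
R(B) = -4*B
R(7)*C(-1) - 47 = -4*7*(-7) - 47 = -28*(-7) - 47 = 196 - 47 = 149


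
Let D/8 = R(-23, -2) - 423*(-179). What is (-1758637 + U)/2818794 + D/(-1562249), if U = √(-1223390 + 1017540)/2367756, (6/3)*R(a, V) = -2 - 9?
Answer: -4454749870061/4403658107706 + 5*I*√8234/6674216406264 ≈ -1.0116 + 6.7979e-11*I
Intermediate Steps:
R(a, V) = -11/2 (R(a, V) = (-2 - 9)/2 = (½)*(-11) = -11/2)
U = 5*I*√8234/2367756 (U = √(-205850)*(1/2367756) = (5*I*√8234)*(1/2367756) = 5*I*√8234/2367756 ≈ 0.00019162*I)
D = 605692 (D = 8*(-11/2 - 423*(-179)) = 8*(-11/2 + 75717) = 8*(151423/2) = 605692)
(-1758637 + U)/2818794 + D/(-1562249) = (-1758637 + 5*I*√8234/2367756)/2818794 + 605692/(-1562249) = (-1758637 + 5*I*√8234/2367756)*(1/2818794) + 605692*(-1/1562249) = (-1758637/2818794 + 5*I*√8234/6674216406264) - 605692/1562249 = -4454749870061/4403658107706 + 5*I*√8234/6674216406264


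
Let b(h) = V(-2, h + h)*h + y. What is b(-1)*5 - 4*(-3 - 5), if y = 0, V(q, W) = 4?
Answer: 12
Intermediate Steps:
b(h) = 4*h (b(h) = 4*h + 0 = 4*h)
b(-1)*5 - 4*(-3 - 5) = (4*(-1))*5 - 4*(-3 - 5) = -4*5 - 4*(-8) = -20 + 32 = 12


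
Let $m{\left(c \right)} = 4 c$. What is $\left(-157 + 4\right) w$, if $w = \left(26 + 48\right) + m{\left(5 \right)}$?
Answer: $-14382$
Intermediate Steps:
$w = 94$ ($w = \left(26 + 48\right) + 4 \cdot 5 = 74 + 20 = 94$)
$\left(-157 + 4\right) w = \left(-157 + 4\right) 94 = \left(-153\right) 94 = -14382$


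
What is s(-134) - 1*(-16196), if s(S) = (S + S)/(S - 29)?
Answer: 2640216/163 ≈ 16198.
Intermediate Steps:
s(S) = 2*S/(-29 + S) (s(S) = (2*S)/(-29 + S) = 2*S/(-29 + S))
s(-134) - 1*(-16196) = 2*(-134)/(-29 - 134) - 1*(-16196) = 2*(-134)/(-163) + 16196 = 2*(-134)*(-1/163) + 16196 = 268/163 + 16196 = 2640216/163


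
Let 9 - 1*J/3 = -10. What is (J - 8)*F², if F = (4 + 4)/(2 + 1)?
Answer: 3136/9 ≈ 348.44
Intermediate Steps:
J = 57 (J = 27 - 3*(-10) = 27 + 30 = 57)
F = 8/3 ≈ 2.6667
(J - 8)*F² = (57 - 8)*(8/3)² = 49*(64/9) = 3136/9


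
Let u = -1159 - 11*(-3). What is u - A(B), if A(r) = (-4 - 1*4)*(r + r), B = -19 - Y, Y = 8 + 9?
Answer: -1702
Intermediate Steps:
Y = 17
B = -36 (B = -19 - 1*17 = -19 - 17 = -36)
A(r) = -16*r (A(r) = (-4 - 4)*(2*r) = -16*r)
u = -1126 (u = -1159 + 33 = -1126)
u - A(B) = -1126 - (-16)*(-36) = -1126 - 1*576 = -1126 - 576 = -1702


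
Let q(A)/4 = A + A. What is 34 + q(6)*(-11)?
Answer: -494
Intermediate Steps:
q(A) = 8*A (q(A) = 4*(A + A) = 4*(2*A) = 8*A)
34 + q(6)*(-11) = 34 + (8*6)*(-11) = 34 + 48*(-11) = 34 - 528 = -494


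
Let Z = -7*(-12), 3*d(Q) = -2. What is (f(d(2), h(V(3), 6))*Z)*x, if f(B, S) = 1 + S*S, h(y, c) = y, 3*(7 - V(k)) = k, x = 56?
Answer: 174048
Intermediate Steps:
V(k) = 7 - k/3
d(Q) = -2/3 (d(Q) = (1/3)*(-2) = -2/3)
Z = 84
f(B, S) = 1 + S**2
(f(d(2), h(V(3), 6))*Z)*x = ((1 + (7 - 1/3*3)**2)*84)*56 = ((1 + (7 - 1)**2)*84)*56 = ((1 + 6**2)*84)*56 = ((1 + 36)*84)*56 = (37*84)*56 = 3108*56 = 174048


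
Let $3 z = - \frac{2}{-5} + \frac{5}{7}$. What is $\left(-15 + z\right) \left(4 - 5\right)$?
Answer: $\frac{512}{35} \approx 14.629$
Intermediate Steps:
$z = \frac{13}{35}$ ($z = \frac{- \frac{2}{-5} + \frac{5}{7}}{3} = \frac{\left(-2\right) \left(- \frac{1}{5}\right) + 5 \cdot \frac{1}{7}}{3} = \frac{\frac{2}{5} + \frac{5}{7}}{3} = \frac{1}{3} \cdot \frac{39}{35} = \frac{13}{35} \approx 0.37143$)
$\left(-15 + z\right) \left(4 - 5\right) = \left(-15 + \frac{13}{35}\right) \left(4 - 5\right) = - \frac{512 \left(4 - 5\right)}{35} = \left(- \frac{512}{35}\right) \left(-1\right) = \frac{512}{35}$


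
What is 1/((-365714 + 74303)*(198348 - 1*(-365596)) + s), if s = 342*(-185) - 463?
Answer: -1/164339548717 ≈ -6.0850e-12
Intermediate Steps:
s = -63733 (s = -63270 - 463 = -63733)
1/((-365714 + 74303)*(198348 - 1*(-365596)) + s) = 1/((-365714 + 74303)*(198348 - 1*(-365596)) - 63733) = 1/(-291411*(198348 + 365596) - 63733) = 1/(-291411*563944 - 63733) = 1/(-164339484984 - 63733) = 1/(-164339548717) = -1/164339548717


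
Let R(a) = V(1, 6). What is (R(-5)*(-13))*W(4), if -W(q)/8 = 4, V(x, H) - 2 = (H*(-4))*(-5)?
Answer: 50752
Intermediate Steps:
V(x, H) = 2 + 20*H (V(x, H) = 2 + (H*(-4))*(-5) = 2 - 4*H*(-5) = 2 + 20*H)
W(q) = -32 (W(q) = -8*4 = -32)
R(a) = 122 (R(a) = 2 + 20*6 = 2 + 120 = 122)
(R(-5)*(-13))*W(4) = (122*(-13))*(-32) = -1586*(-32) = 50752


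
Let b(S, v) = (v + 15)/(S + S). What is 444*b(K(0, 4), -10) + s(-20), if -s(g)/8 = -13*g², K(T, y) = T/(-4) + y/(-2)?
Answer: 41045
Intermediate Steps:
K(T, y) = -y/2 - T/4 (K(T, y) = T*(-¼) + y*(-½) = -T/4 - y/2 = -y/2 - T/4)
b(S, v) = (15 + v)/(2*S) (b(S, v) = (15 + v)/((2*S)) = (15 + v)*(1/(2*S)) = (15 + v)/(2*S))
s(g) = 104*g² (s(g) = -(-104)*g² = 104*g²)
444*b(K(0, 4), -10) + s(-20) = 444*((15 - 10)/(2*(-½*4 - ¼*0))) + 104*(-20)² = 444*((½)*5/(-2 + 0)) + 104*400 = 444*((½)*5/(-2)) + 41600 = 444*((½)*(-½)*5) + 41600 = 444*(-5/4) + 41600 = -555 + 41600 = 41045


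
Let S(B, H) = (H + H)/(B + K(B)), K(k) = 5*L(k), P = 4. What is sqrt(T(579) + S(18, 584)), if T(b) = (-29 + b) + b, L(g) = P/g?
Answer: 5*sqrt(88021)/43 ≈ 34.498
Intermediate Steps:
L(g) = 4/g
K(k) = 20/k (K(k) = 5*(4/k) = 20/k)
T(b) = -29 + 2*b
S(B, H) = 2*H/(B + 20/B) (S(B, H) = (H + H)/(B + 20/B) = (2*H)/(B + 20/B) = 2*H/(B + 20/B))
sqrt(T(579) + S(18, 584)) = sqrt((-29 + 2*579) + 2*18*584/(20 + 18**2)) = sqrt((-29 + 1158) + 2*18*584/(20 + 324)) = sqrt(1129 + 2*18*584/344) = sqrt(1129 + 2*18*584*(1/344)) = sqrt(1129 + 2628/43) = sqrt(51175/43) = 5*sqrt(88021)/43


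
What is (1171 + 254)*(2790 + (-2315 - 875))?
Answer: -570000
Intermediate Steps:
(1171 + 254)*(2790 + (-2315 - 875)) = 1425*(2790 - 3190) = 1425*(-400) = -570000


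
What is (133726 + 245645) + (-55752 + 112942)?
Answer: 436561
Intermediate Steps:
(133726 + 245645) + (-55752 + 112942) = 379371 + 57190 = 436561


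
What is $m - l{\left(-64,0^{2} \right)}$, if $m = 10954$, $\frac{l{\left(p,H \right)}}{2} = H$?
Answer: $10954$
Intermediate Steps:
$l{\left(p,H \right)} = 2 H$
$m - l{\left(-64,0^{2} \right)} = 10954 - 2 \cdot 0^{2} = 10954 - 2 \cdot 0 = 10954 - 0 = 10954 + 0 = 10954$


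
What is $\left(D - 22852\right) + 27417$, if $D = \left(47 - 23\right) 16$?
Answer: $4949$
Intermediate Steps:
$D = 384$ ($D = 24 \cdot 16 = 384$)
$\left(D - 22852\right) + 27417 = \left(384 - 22852\right) + 27417 = -22468 + 27417 = 4949$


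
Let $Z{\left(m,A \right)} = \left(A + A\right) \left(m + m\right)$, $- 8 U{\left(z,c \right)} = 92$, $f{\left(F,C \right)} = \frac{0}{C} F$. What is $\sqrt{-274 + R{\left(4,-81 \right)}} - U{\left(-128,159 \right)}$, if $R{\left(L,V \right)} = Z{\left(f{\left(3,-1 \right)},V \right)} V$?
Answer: $\frac{23}{2} + i \sqrt{274} \approx 11.5 + 16.553 i$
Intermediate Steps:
$f{\left(F,C \right)} = 0$ ($f{\left(F,C \right)} = 0 F = 0$)
$U{\left(z,c \right)} = - \frac{23}{2}$ ($U{\left(z,c \right)} = \left(- \frac{1}{8}\right) 92 = - \frac{23}{2}$)
$Z{\left(m,A \right)} = 4 A m$ ($Z{\left(m,A \right)} = 2 A 2 m = 4 A m$)
$R{\left(L,V \right)} = 0$ ($R{\left(L,V \right)} = 4 V 0 V = 0 V = 0$)
$\sqrt{-274 + R{\left(4,-81 \right)}} - U{\left(-128,159 \right)} = \sqrt{-274 + 0} - - \frac{23}{2} = \sqrt{-274} + \frac{23}{2} = i \sqrt{274} + \frac{23}{2} = \frac{23}{2} + i \sqrt{274}$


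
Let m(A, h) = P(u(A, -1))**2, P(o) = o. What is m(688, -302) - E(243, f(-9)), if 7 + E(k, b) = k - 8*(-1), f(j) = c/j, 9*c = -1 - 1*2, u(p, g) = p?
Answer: 473100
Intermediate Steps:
c = -1/3 (c = (-1 - 1*2)/9 = (-1 - 2)/9 = (1/9)*(-3) = -1/3 ≈ -0.33333)
m(A, h) = A**2
f(j) = -1/(3*j)
E(k, b) = 1 + k (E(k, b) = -7 + (k - 8*(-1)) = -7 + (k + 8) = -7 + (8 + k) = 1 + k)
m(688, -302) - E(243, f(-9)) = 688**2 - (1 + 243) = 473344 - 1*244 = 473344 - 244 = 473100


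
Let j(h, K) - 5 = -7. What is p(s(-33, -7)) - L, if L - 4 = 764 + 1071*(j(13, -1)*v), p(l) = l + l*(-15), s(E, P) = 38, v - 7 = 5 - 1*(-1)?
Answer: 26546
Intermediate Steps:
j(h, K) = -2 (j(h, K) = 5 - 7 = -2)
v = 13 (v = 7 + (5 - 1*(-1)) = 7 + (5 + 1) = 7 + 6 = 13)
p(l) = -14*l (p(l) = l - 15*l = -14*l)
L = -27078 (L = 4 + (764 + 1071*(-2*13)) = 4 + (764 + 1071*(-26)) = 4 + (764 - 27846) = 4 - 27082 = -27078)
p(s(-33, -7)) - L = -14*38 - 1*(-27078) = -532 + 27078 = 26546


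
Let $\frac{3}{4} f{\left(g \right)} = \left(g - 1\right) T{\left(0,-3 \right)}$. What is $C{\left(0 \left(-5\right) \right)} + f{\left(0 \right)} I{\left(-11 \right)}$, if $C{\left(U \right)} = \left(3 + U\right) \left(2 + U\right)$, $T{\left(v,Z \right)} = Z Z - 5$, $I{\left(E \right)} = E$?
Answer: $\frac{194}{3} \approx 64.667$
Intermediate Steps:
$T{\left(v,Z \right)} = -5 + Z^{2}$ ($T{\left(v,Z \right)} = Z^{2} - 5 = -5 + Z^{2}$)
$C{\left(U \right)} = \left(2 + U\right) \left(3 + U\right)$
$f{\left(g \right)} = - \frac{16}{3} + \frac{16 g}{3}$ ($f{\left(g \right)} = \frac{4 \left(g - 1\right) \left(-5 + \left(-3\right)^{2}\right)}{3} = \frac{4 \left(-1 + g\right) \left(-5 + 9\right)}{3} = \frac{4 \left(-1 + g\right) 4}{3} = \frac{4 \left(-4 + 4 g\right)}{3} = - \frac{16}{3} + \frac{16 g}{3}$)
$C{\left(0 \left(-5\right) \right)} + f{\left(0 \right)} I{\left(-11 \right)} = \left(6 + \left(0 \left(-5\right)\right)^{2} + 5 \cdot 0 \left(-5\right)\right) + \left(- \frac{16}{3} + \frac{16}{3} \cdot 0\right) \left(-11\right) = \left(6 + 0^{2} + 5 \cdot 0\right) + \left(- \frac{16}{3} + 0\right) \left(-11\right) = \left(6 + 0 + 0\right) - - \frac{176}{3} = 6 + \frac{176}{3} = \frac{194}{3}$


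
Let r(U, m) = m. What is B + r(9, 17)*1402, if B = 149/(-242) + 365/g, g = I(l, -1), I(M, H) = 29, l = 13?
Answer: 167351021/7018 ≈ 23846.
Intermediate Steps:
g = 29
B = 84009/7018 (B = 149/(-242) + 365/29 = 149*(-1/242) + 365*(1/29) = -149/242 + 365/29 = 84009/7018 ≈ 11.971)
B + r(9, 17)*1402 = 84009/7018 + 17*1402 = 84009/7018 + 23834 = 167351021/7018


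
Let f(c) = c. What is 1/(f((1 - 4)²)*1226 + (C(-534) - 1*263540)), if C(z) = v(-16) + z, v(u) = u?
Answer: -1/253056 ≈ -3.9517e-6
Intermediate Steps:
C(z) = -16 + z
1/(f((1 - 4)²)*1226 + (C(-534) - 1*263540)) = 1/((1 - 4)²*1226 + ((-16 - 534) - 1*263540)) = 1/((-3)²*1226 + (-550 - 263540)) = 1/(9*1226 - 264090) = 1/(11034 - 264090) = 1/(-253056) = -1/253056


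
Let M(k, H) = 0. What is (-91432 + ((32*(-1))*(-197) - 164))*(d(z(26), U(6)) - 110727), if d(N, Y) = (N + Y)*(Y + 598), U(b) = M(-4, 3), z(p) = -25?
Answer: 10719242684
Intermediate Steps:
U(b) = 0
d(N, Y) = (598 + Y)*(N + Y) (d(N, Y) = (N + Y)*(598 + Y) = (598 + Y)*(N + Y))
(-91432 + ((32*(-1))*(-197) - 164))*(d(z(26), U(6)) - 110727) = (-91432 + ((32*(-1))*(-197) - 164))*((0² + 598*(-25) + 598*0 - 25*0) - 110727) = (-91432 + (-32*(-197) - 164))*((0 - 14950 + 0 + 0) - 110727) = (-91432 + (6304 - 164))*(-14950 - 110727) = (-91432 + 6140)*(-125677) = -85292*(-125677) = 10719242684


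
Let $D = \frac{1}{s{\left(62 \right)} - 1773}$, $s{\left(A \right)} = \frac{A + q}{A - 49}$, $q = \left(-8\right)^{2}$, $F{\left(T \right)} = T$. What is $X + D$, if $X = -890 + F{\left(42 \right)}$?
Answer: $- \frac{19438717}{22923} \approx -848.0$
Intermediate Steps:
$q = 64$
$s{\left(A \right)} = \frac{64 + A}{-49 + A}$ ($s{\left(A \right)} = \frac{A + 64}{A - 49} = \frac{64 + A}{-49 + A}$)
$D = - \frac{13}{22923}$ ($D = \frac{1}{\frac{64 + 62}{-49 + 62} - 1773} = \frac{1}{\frac{1}{13} \cdot 126 - 1773} = \frac{1}{\frac{126}{13} - 1773} = \frac{1}{- \frac{22923}{13}} = - \frac{13}{22923} \approx -0.00056712$)
$X = -848$ ($X = -890 + 42 = -848$)
$X + D = -848 - \frac{13}{22923} = - \frac{19438717}{22923}$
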